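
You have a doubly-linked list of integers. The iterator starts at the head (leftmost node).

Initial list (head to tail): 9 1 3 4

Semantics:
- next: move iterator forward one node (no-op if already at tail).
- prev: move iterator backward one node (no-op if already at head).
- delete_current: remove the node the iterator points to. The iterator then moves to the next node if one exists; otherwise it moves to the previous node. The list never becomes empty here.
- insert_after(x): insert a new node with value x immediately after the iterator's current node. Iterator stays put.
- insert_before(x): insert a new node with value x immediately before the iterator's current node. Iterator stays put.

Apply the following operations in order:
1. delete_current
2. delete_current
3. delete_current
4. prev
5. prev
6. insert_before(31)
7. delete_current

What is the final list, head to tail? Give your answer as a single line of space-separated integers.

After 1 (delete_current): list=[1, 3, 4] cursor@1
After 2 (delete_current): list=[3, 4] cursor@3
After 3 (delete_current): list=[4] cursor@4
After 4 (prev): list=[4] cursor@4
After 5 (prev): list=[4] cursor@4
After 6 (insert_before(31)): list=[31, 4] cursor@4
After 7 (delete_current): list=[31] cursor@31

Answer: 31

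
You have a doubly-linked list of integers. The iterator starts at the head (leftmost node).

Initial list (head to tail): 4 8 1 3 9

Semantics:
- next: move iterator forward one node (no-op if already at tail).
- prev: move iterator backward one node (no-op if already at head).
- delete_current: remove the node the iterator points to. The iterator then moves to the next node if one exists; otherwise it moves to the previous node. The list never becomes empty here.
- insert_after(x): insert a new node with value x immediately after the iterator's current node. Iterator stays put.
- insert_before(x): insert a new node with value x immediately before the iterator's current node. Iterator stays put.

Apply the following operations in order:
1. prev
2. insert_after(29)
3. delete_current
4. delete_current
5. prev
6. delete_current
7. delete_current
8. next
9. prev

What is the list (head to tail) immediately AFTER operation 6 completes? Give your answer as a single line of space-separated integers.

After 1 (prev): list=[4, 8, 1, 3, 9] cursor@4
After 2 (insert_after(29)): list=[4, 29, 8, 1, 3, 9] cursor@4
After 3 (delete_current): list=[29, 8, 1, 3, 9] cursor@29
After 4 (delete_current): list=[8, 1, 3, 9] cursor@8
After 5 (prev): list=[8, 1, 3, 9] cursor@8
After 6 (delete_current): list=[1, 3, 9] cursor@1

Answer: 1 3 9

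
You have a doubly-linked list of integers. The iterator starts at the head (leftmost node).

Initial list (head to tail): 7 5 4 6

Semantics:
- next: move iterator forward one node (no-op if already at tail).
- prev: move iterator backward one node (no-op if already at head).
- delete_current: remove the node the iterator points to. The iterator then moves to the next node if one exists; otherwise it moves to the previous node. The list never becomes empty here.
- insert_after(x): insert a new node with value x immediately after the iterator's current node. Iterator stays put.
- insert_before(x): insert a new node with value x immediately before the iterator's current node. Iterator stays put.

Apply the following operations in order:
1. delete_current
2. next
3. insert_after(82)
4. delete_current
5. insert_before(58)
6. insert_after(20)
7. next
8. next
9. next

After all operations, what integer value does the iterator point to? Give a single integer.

After 1 (delete_current): list=[5, 4, 6] cursor@5
After 2 (next): list=[5, 4, 6] cursor@4
After 3 (insert_after(82)): list=[5, 4, 82, 6] cursor@4
After 4 (delete_current): list=[5, 82, 6] cursor@82
After 5 (insert_before(58)): list=[5, 58, 82, 6] cursor@82
After 6 (insert_after(20)): list=[5, 58, 82, 20, 6] cursor@82
After 7 (next): list=[5, 58, 82, 20, 6] cursor@20
After 8 (next): list=[5, 58, 82, 20, 6] cursor@6
After 9 (next): list=[5, 58, 82, 20, 6] cursor@6

Answer: 6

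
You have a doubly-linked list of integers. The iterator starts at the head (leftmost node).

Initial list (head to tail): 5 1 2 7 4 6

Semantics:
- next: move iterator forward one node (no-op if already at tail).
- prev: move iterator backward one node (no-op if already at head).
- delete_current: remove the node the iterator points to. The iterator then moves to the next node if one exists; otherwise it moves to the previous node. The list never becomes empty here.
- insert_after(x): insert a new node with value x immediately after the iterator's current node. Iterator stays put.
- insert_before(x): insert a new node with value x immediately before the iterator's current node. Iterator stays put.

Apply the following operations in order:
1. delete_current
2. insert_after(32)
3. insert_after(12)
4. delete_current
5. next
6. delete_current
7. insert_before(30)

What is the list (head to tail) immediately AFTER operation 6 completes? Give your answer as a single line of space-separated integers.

Answer: 12 2 7 4 6

Derivation:
After 1 (delete_current): list=[1, 2, 7, 4, 6] cursor@1
After 2 (insert_after(32)): list=[1, 32, 2, 7, 4, 6] cursor@1
After 3 (insert_after(12)): list=[1, 12, 32, 2, 7, 4, 6] cursor@1
After 4 (delete_current): list=[12, 32, 2, 7, 4, 6] cursor@12
After 5 (next): list=[12, 32, 2, 7, 4, 6] cursor@32
After 6 (delete_current): list=[12, 2, 7, 4, 6] cursor@2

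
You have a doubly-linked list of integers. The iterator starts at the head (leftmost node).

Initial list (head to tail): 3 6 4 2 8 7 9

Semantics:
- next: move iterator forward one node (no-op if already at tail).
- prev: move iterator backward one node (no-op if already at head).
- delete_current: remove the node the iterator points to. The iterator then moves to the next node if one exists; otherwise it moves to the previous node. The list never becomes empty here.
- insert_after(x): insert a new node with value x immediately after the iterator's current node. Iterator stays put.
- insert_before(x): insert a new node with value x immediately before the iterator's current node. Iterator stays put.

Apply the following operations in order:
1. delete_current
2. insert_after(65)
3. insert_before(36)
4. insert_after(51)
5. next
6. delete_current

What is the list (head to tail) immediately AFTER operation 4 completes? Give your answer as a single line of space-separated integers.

After 1 (delete_current): list=[6, 4, 2, 8, 7, 9] cursor@6
After 2 (insert_after(65)): list=[6, 65, 4, 2, 8, 7, 9] cursor@6
After 3 (insert_before(36)): list=[36, 6, 65, 4, 2, 8, 7, 9] cursor@6
After 4 (insert_after(51)): list=[36, 6, 51, 65, 4, 2, 8, 7, 9] cursor@6

Answer: 36 6 51 65 4 2 8 7 9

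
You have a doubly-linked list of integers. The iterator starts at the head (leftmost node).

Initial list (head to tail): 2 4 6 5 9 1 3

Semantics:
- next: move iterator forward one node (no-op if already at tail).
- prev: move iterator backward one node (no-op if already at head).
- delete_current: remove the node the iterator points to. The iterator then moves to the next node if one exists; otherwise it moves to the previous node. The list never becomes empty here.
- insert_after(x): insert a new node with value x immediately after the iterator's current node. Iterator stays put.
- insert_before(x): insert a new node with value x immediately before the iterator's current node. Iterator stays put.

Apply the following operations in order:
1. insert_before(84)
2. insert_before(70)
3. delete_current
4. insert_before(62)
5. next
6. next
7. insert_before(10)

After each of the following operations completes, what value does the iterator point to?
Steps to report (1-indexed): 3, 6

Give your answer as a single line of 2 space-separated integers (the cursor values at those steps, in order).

After 1 (insert_before(84)): list=[84, 2, 4, 6, 5, 9, 1, 3] cursor@2
After 2 (insert_before(70)): list=[84, 70, 2, 4, 6, 5, 9, 1, 3] cursor@2
After 3 (delete_current): list=[84, 70, 4, 6, 5, 9, 1, 3] cursor@4
After 4 (insert_before(62)): list=[84, 70, 62, 4, 6, 5, 9, 1, 3] cursor@4
After 5 (next): list=[84, 70, 62, 4, 6, 5, 9, 1, 3] cursor@6
After 6 (next): list=[84, 70, 62, 4, 6, 5, 9, 1, 3] cursor@5
After 7 (insert_before(10)): list=[84, 70, 62, 4, 6, 10, 5, 9, 1, 3] cursor@5

Answer: 4 5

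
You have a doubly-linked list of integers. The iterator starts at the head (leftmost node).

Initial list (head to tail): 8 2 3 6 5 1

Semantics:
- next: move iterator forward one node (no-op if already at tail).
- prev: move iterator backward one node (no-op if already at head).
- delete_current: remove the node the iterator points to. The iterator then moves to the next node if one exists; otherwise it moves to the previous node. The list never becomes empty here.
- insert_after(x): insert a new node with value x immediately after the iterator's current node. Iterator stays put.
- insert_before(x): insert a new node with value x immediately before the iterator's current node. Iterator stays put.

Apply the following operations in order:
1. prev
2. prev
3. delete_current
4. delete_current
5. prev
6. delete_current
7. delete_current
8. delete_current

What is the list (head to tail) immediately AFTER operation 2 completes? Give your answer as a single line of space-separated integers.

After 1 (prev): list=[8, 2, 3, 6, 5, 1] cursor@8
After 2 (prev): list=[8, 2, 3, 6, 5, 1] cursor@8

Answer: 8 2 3 6 5 1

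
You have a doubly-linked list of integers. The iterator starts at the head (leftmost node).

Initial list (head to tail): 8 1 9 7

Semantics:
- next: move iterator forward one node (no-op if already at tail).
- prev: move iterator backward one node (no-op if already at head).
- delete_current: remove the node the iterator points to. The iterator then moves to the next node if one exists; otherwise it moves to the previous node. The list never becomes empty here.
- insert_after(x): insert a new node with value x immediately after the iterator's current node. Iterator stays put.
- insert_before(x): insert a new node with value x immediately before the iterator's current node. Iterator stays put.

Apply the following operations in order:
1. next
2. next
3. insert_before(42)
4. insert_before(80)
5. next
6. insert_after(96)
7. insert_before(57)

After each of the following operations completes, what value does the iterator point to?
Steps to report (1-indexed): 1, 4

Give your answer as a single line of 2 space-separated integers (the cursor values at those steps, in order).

Answer: 1 9

Derivation:
After 1 (next): list=[8, 1, 9, 7] cursor@1
After 2 (next): list=[8, 1, 9, 7] cursor@9
After 3 (insert_before(42)): list=[8, 1, 42, 9, 7] cursor@9
After 4 (insert_before(80)): list=[8, 1, 42, 80, 9, 7] cursor@9
After 5 (next): list=[8, 1, 42, 80, 9, 7] cursor@7
After 6 (insert_after(96)): list=[8, 1, 42, 80, 9, 7, 96] cursor@7
After 7 (insert_before(57)): list=[8, 1, 42, 80, 9, 57, 7, 96] cursor@7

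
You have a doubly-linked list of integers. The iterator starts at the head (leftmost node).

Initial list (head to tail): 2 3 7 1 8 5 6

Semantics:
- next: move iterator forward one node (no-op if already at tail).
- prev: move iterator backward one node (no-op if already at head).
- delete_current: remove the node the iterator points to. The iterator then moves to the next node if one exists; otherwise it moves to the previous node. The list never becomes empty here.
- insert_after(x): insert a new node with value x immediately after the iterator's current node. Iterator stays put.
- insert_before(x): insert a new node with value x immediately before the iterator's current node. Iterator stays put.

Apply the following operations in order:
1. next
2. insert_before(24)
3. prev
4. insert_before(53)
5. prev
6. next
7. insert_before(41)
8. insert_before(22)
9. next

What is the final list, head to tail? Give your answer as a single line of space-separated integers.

Answer: 2 53 41 22 24 3 7 1 8 5 6

Derivation:
After 1 (next): list=[2, 3, 7, 1, 8, 5, 6] cursor@3
After 2 (insert_before(24)): list=[2, 24, 3, 7, 1, 8, 5, 6] cursor@3
After 3 (prev): list=[2, 24, 3, 7, 1, 8, 5, 6] cursor@24
After 4 (insert_before(53)): list=[2, 53, 24, 3, 7, 1, 8, 5, 6] cursor@24
After 5 (prev): list=[2, 53, 24, 3, 7, 1, 8, 5, 6] cursor@53
After 6 (next): list=[2, 53, 24, 3, 7, 1, 8, 5, 6] cursor@24
After 7 (insert_before(41)): list=[2, 53, 41, 24, 3, 7, 1, 8, 5, 6] cursor@24
After 8 (insert_before(22)): list=[2, 53, 41, 22, 24, 3, 7, 1, 8, 5, 6] cursor@24
After 9 (next): list=[2, 53, 41, 22, 24, 3, 7, 1, 8, 5, 6] cursor@3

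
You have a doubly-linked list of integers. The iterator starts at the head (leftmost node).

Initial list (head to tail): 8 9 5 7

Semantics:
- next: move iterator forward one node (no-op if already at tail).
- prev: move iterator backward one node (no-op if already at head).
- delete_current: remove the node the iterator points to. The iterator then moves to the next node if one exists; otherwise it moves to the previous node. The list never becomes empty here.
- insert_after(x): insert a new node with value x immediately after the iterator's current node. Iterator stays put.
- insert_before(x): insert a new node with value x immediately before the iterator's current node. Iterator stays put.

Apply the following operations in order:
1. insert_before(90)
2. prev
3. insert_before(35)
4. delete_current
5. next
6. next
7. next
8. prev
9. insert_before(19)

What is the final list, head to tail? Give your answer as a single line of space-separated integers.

After 1 (insert_before(90)): list=[90, 8, 9, 5, 7] cursor@8
After 2 (prev): list=[90, 8, 9, 5, 7] cursor@90
After 3 (insert_before(35)): list=[35, 90, 8, 9, 5, 7] cursor@90
After 4 (delete_current): list=[35, 8, 9, 5, 7] cursor@8
After 5 (next): list=[35, 8, 9, 5, 7] cursor@9
After 6 (next): list=[35, 8, 9, 5, 7] cursor@5
After 7 (next): list=[35, 8, 9, 5, 7] cursor@7
After 8 (prev): list=[35, 8, 9, 5, 7] cursor@5
After 9 (insert_before(19)): list=[35, 8, 9, 19, 5, 7] cursor@5

Answer: 35 8 9 19 5 7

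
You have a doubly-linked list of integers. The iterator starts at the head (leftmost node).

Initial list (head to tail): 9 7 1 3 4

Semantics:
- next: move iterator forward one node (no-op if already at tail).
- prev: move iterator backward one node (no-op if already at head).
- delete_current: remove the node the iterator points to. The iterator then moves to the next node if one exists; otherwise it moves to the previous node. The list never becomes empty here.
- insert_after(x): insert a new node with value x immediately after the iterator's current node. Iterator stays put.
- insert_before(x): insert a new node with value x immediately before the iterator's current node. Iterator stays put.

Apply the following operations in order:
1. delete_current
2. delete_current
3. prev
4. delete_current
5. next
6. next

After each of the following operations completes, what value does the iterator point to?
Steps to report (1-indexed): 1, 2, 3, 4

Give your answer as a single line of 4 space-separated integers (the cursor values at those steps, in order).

After 1 (delete_current): list=[7, 1, 3, 4] cursor@7
After 2 (delete_current): list=[1, 3, 4] cursor@1
After 3 (prev): list=[1, 3, 4] cursor@1
After 4 (delete_current): list=[3, 4] cursor@3
After 5 (next): list=[3, 4] cursor@4
After 6 (next): list=[3, 4] cursor@4

Answer: 7 1 1 3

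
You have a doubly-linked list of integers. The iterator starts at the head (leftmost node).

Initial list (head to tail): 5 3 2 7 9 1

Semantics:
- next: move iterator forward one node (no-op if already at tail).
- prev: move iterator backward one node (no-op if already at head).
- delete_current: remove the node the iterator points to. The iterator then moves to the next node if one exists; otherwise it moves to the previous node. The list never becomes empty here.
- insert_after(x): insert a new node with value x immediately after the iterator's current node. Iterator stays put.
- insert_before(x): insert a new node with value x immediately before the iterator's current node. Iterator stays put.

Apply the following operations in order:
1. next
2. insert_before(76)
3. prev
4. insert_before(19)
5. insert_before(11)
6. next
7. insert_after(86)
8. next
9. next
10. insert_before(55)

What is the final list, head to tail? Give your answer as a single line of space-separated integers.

After 1 (next): list=[5, 3, 2, 7, 9, 1] cursor@3
After 2 (insert_before(76)): list=[5, 76, 3, 2, 7, 9, 1] cursor@3
After 3 (prev): list=[5, 76, 3, 2, 7, 9, 1] cursor@76
After 4 (insert_before(19)): list=[5, 19, 76, 3, 2, 7, 9, 1] cursor@76
After 5 (insert_before(11)): list=[5, 19, 11, 76, 3, 2, 7, 9, 1] cursor@76
After 6 (next): list=[5, 19, 11, 76, 3, 2, 7, 9, 1] cursor@3
After 7 (insert_after(86)): list=[5, 19, 11, 76, 3, 86, 2, 7, 9, 1] cursor@3
After 8 (next): list=[5, 19, 11, 76, 3, 86, 2, 7, 9, 1] cursor@86
After 9 (next): list=[5, 19, 11, 76, 3, 86, 2, 7, 9, 1] cursor@2
After 10 (insert_before(55)): list=[5, 19, 11, 76, 3, 86, 55, 2, 7, 9, 1] cursor@2

Answer: 5 19 11 76 3 86 55 2 7 9 1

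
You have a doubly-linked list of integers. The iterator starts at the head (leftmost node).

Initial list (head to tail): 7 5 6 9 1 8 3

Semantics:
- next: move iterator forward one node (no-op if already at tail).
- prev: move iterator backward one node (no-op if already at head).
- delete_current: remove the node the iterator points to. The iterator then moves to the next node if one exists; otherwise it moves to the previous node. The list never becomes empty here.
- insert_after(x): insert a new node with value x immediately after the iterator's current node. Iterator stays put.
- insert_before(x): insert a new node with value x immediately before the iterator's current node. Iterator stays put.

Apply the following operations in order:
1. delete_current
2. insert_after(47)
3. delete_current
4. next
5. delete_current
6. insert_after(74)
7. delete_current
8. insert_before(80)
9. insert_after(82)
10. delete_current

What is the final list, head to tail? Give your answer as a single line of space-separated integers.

Answer: 47 80 82 1 8 3

Derivation:
After 1 (delete_current): list=[5, 6, 9, 1, 8, 3] cursor@5
After 2 (insert_after(47)): list=[5, 47, 6, 9, 1, 8, 3] cursor@5
After 3 (delete_current): list=[47, 6, 9, 1, 8, 3] cursor@47
After 4 (next): list=[47, 6, 9, 1, 8, 3] cursor@6
After 5 (delete_current): list=[47, 9, 1, 8, 3] cursor@9
After 6 (insert_after(74)): list=[47, 9, 74, 1, 8, 3] cursor@9
After 7 (delete_current): list=[47, 74, 1, 8, 3] cursor@74
After 8 (insert_before(80)): list=[47, 80, 74, 1, 8, 3] cursor@74
After 9 (insert_after(82)): list=[47, 80, 74, 82, 1, 8, 3] cursor@74
After 10 (delete_current): list=[47, 80, 82, 1, 8, 3] cursor@82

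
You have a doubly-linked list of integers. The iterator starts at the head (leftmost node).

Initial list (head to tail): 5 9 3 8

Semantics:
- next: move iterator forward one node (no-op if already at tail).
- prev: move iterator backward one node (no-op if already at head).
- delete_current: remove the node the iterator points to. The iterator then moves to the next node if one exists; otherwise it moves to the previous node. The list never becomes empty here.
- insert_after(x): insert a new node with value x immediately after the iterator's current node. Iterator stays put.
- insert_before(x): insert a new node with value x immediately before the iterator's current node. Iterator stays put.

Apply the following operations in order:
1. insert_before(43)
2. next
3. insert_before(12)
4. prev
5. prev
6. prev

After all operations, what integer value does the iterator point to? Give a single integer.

Answer: 43

Derivation:
After 1 (insert_before(43)): list=[43, 5, 9, 3, 8] cursor@5
After 2 (next): list=[43, 5, 9, 3, 8] cursor@9
After 3 (insert_before(12)): list=[43, 5, 12, 9, 3, 8] cursor@9
After 4 (prev): list=[43, 5, 12, 9, 3, 8] cursor@12
After 5 (prev): list=[43, 5, 12, 9, 3, 8] cursor@5
After 6 (prev): list=[43, 5, 12, 9, 3, 8] cursor@43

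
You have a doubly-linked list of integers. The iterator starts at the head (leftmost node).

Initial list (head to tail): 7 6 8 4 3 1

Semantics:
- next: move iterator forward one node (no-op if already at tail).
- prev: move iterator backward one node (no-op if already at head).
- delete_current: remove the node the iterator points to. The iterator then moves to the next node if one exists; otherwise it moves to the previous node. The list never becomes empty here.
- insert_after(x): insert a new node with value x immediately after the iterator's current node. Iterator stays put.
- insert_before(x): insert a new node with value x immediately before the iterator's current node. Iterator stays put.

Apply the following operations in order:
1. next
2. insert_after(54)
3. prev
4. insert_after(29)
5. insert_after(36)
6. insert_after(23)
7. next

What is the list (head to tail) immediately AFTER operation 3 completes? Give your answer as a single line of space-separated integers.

Answer: 7 6 54 8 4 3 1

Derivation:
After 1 (next): list=[7, 6, 8, 4, 3, 1] cursor@6
After 2 (insert_after(54)): list=[7, 6, 54, 8, 4, 3, 1] cursor@6
After 3 (prev): list=[7, 6, 54, 8, 4, 3, 1] cursor@7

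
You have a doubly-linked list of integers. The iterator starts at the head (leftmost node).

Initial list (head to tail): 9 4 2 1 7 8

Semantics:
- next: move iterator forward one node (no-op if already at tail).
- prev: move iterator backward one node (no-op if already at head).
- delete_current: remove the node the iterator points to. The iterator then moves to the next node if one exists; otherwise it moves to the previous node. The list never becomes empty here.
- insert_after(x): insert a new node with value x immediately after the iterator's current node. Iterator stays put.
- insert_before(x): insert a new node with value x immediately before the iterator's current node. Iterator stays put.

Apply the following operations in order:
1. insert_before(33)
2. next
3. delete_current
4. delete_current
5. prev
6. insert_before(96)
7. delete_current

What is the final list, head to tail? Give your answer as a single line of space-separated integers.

Answer: 33 96 1 7 8

Derivation:
After 1 (insert_before(33)): list=[33, 9, 4, 2, 1, 7, 8] cursor@9
After 2 (next): list=[33, 9, 4, 2, 1, 7, 8] cursor@4
After 3 (delete_current): list=[33, 9, 2, 1, 7, 8] cursor@2
After 4 (delete_current): list=[33, 9, 1, 7, 8] cursor@1
After 5 (prev): list=[33, 9, 1, 7, 8] cursor@9
After 6 (insert_before(96)): list=[33, 96, 9, 1, 7, 8] cursor@9
After 7 (delete_current): list=[33, 96, 1, 7, 8] cursor@1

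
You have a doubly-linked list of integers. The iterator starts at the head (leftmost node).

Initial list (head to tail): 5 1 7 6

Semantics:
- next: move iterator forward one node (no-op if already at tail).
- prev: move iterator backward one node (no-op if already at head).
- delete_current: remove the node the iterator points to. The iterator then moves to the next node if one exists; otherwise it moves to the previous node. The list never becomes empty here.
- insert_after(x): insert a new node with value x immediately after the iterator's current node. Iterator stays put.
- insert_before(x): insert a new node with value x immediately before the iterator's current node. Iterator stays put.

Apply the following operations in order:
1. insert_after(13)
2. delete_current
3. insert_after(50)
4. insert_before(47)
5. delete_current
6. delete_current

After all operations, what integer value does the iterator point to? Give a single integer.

After 1 (insert_after(13)): list=[5, 13, 1, 7, 6] cursor@5
After 2 (delete_current): list=[13, 1, 7, 6] cursor@13
After 3 (insert_after(50)): list=[13, 50, 1, 7, 6] cursor@13
After 4 (insert_before(47)): list=[47, 13, 50, 1, 7, 6] cursor@13
After 5 (delete_current): list=[47, 50, 1, 7, 6] cursor@50
After 6 (delete_current): list=[47, 1, 7, 6] cursor@1

Answer: 1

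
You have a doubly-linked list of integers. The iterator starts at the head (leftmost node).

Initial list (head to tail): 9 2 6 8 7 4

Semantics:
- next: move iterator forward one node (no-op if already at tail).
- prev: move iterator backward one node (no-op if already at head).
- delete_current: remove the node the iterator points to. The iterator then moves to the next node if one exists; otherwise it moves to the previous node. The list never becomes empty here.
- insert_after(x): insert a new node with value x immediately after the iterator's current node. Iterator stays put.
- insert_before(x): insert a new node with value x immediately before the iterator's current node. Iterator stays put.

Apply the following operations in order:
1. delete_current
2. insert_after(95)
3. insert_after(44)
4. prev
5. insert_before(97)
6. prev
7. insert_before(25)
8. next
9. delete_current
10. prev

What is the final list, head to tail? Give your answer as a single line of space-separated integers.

After 1 (delete_current): list=[2, 6, 8, 7, 4] cursor@2
After 2 (insert_after(95)): list=[2, 95, 6, 8, 7, 4] cursor@2
After 3 (insert_after(44)): list=[2, 44, 95, 6, 8, 7, 4] cursor@2
After 4 (prev): list=[2, 44, 95, 6, 8, 7, 4] cursor@2
After 5 (insert_before(97)): list=[97, 2, 44, 95, 6, 8, 7, 4] cursor@2
After 6 (prev): list=[97, 2, 44, 95, 6, 8, 7, 4] cursor@97
After 7 (insert_before(25)): list=[25, 97, 2, 44, 95, 6, 8, 7, 4] cursor@97
After 8 (next): list=[25, 97, 2, 44, 95, 6, 8, 7, 4] cursor@2
After 9 (delete_current): list=[25, 97, 44, 95, 6, 8, 7, 4] cursor@44
After 10 (prev): list=[25, 97, 44, 95, 6, 8, 7, 4] cursor@97

Answer: 25 97 44 95 6 8 7 4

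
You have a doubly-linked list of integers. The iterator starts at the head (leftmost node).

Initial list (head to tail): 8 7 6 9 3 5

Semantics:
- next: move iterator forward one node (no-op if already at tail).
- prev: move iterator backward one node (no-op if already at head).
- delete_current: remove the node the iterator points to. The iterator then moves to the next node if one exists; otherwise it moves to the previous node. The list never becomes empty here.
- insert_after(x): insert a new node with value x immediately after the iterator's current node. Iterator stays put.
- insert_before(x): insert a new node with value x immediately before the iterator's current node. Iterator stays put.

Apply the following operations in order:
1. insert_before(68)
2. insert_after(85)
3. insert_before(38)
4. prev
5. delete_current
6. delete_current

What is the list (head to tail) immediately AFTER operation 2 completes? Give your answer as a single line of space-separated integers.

Answer: 68 8 85 7 6 9 3 5

Derivation:
After 1 (insert_before(68)): list=[68, 8, 7, 6, 9, 3, 5] cursor@8
After 2 (insert_after(85)): list=[68, 8, 85, 7, 6, 9, 3, 5] cursor@8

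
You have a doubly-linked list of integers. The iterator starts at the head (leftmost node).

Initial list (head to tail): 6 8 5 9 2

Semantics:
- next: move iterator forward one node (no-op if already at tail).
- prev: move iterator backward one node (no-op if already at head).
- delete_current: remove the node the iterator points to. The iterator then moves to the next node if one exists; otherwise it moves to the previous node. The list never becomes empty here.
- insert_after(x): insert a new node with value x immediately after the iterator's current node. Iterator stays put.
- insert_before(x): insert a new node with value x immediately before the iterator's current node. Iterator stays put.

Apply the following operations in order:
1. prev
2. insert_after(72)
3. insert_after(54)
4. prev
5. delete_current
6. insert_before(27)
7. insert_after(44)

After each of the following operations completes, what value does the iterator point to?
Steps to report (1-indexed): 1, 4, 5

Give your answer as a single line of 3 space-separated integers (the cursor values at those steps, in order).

After 1 (prev): list=[6, 8, 5, 9, 2] cursor@6
After 2 (insert_after(72)): list=[6, 72, 8, 5, 9, 2] cursor@6
After 3 (insert_after(54)): list=[6, 54, 72, 8, 5, 9, 2] cursor@6
After 4 (prev): list=[6, 54, 72, 8, 5, 9, 2] cursor@6
After 5 (delete_current): list=[54, 72, 8, 5, 9, 2] cursor@54
After 6 (insert_before(27)): list=[27, 54, 72, 8, 5, 9, 2] cursor@54
After 7 (insert_after(44)): list=[27, 54, 44, 72, 8, 5, 9, 2] cursor@54

Answer: 6 6 54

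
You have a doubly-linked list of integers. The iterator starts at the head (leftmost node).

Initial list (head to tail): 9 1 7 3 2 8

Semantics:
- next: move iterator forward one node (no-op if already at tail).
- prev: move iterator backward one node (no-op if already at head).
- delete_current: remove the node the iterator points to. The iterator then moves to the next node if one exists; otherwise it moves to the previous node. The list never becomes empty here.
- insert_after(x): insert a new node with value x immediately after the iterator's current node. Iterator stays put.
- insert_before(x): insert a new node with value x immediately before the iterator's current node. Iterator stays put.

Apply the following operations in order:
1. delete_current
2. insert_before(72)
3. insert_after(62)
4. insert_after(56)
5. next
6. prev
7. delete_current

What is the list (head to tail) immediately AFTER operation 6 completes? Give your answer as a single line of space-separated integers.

After 1 (delete_current): list=[1, 7, 3, 2, 8] cursor@1
After 2 (insert_before(72)): list=[72, 1, 7, 3, 2, 8] cursor@1
After 3 (insert_after(62)): list=[72, 1, 62, 7, 3, 2, 8] cursor@1
After 4 (insert_after(56)): list=[72, 1, 56, 62, 7, 3, 2, 8] cursor@1
After 5 (next): list=[72, 1, 56, 62, 7, 3, 2, 8] cursor@56
After 6 (prev): list=[72, 1, 56, 62, 7, 3, 2, 8] cursor@1

Answer: 72 1 56 62 7 3 2 8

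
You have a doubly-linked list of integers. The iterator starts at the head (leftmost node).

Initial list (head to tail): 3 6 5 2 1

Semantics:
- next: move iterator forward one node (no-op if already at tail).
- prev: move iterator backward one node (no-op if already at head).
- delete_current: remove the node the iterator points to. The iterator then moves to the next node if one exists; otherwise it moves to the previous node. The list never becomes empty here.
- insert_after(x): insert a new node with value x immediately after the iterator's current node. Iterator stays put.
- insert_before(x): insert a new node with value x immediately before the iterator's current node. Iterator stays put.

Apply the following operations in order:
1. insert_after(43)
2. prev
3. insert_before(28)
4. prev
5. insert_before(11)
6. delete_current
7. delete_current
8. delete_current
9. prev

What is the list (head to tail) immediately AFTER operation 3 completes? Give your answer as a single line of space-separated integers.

Answer: 28 3 43 6 5 2 1

Derivation:
After 1 (insert_after(43)): list=[3, 43, 6, 5, 2, 1] cursor@3
After 2 (prev): list=[3, 43, 6, 5, 2, 1] cursor@3
After 3 (insert_before(28)): list=[28, 3, 43, 6, 5, 2, 1] cursor@3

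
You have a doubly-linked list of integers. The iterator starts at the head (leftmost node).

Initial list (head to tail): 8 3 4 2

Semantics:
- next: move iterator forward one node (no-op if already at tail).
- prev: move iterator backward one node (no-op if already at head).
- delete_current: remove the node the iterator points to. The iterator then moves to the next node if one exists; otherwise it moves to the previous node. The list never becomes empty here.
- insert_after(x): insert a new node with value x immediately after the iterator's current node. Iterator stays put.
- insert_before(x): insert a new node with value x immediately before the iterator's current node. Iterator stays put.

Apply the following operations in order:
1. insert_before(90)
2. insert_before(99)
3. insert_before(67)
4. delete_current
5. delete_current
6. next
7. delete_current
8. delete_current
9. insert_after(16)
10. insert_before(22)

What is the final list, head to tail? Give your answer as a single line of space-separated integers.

After 1 (insert_before(90)): list=[90, 8, 3, 4, 2] cursor@8
After 2 (insert_before(99)): list=[90, 99, 8, 3, 4, 2] cursor@8
After 3 (insert_before(67)): list=[90, 99, 67, 8, 3, 4, 2] cursor@8
After 4 (delete_current): list=[90, 99, 67, 3, 4, 2] cursor@3
After 5 (delete_current): list=[90, 99, 67, 4, 2] cursor@4
After 6 (next): list=[90, 99, 67, 4, 2] cursor@2
After 7 (delete_current): list=[90, 99, 67, 4] cursor@4
After 8 (delete_current): list=[90, 99, 67] cursor@67
After 9 (insert_after(16)): list=[90, 99, 67, 16] cursor@67
After 10 (insert_before(22)): list=[90, 99, 22, 67, 16] cursor@67

Answer: 90 99 22 67 16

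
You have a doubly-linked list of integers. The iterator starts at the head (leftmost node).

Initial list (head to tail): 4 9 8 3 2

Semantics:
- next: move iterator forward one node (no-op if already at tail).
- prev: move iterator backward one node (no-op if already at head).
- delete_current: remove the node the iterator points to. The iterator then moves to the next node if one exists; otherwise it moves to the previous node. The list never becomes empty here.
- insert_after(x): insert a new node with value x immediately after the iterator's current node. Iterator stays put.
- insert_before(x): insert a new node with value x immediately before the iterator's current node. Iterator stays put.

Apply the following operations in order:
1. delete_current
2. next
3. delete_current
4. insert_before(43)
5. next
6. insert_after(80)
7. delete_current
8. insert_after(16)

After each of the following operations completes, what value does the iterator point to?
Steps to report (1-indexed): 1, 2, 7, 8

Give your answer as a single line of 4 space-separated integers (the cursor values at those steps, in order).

After 1 (delete_current): list=[9, 8, 3, 2] cursor@9
After 2 (next): list=[9, 8, 3, 2] cursor@8
After 3 (delete_current): list=[9, 3, 2] cursor@3
After 4 (insert_before(43)): list=[9, 43, 3, 2] cursor@3
After 5 (next): list=[9, 43, 3, 2] cursor@2
After 6 (insert_after(80)): list=[9, 43, 3, 2, 80] cursor@2
After 7 (delete_current): list=[9, 43, 3, 80] cursor@80
After 8 (insert_after(16)): list=[9, 43, 3, 80, 16] cursor@80

Answer: 9 8 80 80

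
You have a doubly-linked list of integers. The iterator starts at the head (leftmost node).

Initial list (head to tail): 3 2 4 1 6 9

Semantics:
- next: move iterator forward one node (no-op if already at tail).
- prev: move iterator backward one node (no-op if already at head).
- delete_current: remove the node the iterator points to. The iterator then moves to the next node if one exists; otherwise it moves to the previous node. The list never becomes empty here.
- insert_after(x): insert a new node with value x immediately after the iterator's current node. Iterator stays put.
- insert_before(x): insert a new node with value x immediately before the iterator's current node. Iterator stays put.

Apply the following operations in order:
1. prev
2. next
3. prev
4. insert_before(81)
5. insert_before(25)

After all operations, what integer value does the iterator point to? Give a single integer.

Answer: 3

Derivation:
After 1 (prev): list=[3, 2, 4, 1, 6, 9] cursor@3
After 2 (next): list=[3, 2, 4, 1, 6, 9] cursor@2
After 3 (prev): list=[3, 2, 4, 1, 6, 9] cursor@3
After 4 (insert_before(81)): list=[81, 3, 2, 4, 1, 6, 9] cursor@3
After 5 (insert_before(25)): list=[81, 25, 3, 2, 4, 1, 6, 9] cursor@3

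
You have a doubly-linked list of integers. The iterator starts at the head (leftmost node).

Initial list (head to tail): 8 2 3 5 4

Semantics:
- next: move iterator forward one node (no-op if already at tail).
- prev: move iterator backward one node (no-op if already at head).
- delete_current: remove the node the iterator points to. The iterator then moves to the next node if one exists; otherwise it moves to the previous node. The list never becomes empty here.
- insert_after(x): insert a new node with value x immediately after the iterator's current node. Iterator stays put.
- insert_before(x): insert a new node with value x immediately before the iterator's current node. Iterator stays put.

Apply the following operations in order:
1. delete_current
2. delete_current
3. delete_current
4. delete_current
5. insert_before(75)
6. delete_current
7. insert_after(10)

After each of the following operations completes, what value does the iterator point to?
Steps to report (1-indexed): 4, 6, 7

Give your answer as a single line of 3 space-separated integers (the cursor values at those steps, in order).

After 1 (delete_current): list=[2, 3, 5, 4] cursor@2
After 2 (delete_current): list=[3, 5, 4] cursor@3
After 3 (delete_current): list=[5, 4] cursor@5
After 4 (delete_current): list=[4] cursor@4
After 5 (insert_before(75)): list=[75, 4] cursor@4
After 6 (delete_current): list=[75] cursor@75
After 7 (insert_after(10)): list=[75, 10] cursor@75

Answer: 4 75 75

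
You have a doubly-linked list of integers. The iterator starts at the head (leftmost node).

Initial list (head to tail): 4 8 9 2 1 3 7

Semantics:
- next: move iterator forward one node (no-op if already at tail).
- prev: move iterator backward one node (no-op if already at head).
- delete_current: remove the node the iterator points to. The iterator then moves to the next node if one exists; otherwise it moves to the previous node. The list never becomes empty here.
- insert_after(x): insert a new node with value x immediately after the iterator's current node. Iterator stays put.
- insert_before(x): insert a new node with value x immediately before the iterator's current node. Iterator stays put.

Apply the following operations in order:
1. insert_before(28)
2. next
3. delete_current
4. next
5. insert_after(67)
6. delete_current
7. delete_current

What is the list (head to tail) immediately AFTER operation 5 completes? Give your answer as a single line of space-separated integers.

After 1 (insert_before(28)): list=[28, 4, 8, 9, 2, 1, 3, 7] cursor@4
After 2 (next): list=[28, 4, 8, 9, 2, 1, 3, 7] cursor@8
After 3 (delete_current): list=[28, 4, 9, 2, 1, 3, 7] cursor@9
After 4 (next): list=[28, 4, 9, 2, 1, 3, 7] cursor@2
After 5 (insert_after(67)): list=[28, 4, 9, 2, 67, 1, 3, 7] cursor@2

Answer: 28 4 9 2 67 1 3 7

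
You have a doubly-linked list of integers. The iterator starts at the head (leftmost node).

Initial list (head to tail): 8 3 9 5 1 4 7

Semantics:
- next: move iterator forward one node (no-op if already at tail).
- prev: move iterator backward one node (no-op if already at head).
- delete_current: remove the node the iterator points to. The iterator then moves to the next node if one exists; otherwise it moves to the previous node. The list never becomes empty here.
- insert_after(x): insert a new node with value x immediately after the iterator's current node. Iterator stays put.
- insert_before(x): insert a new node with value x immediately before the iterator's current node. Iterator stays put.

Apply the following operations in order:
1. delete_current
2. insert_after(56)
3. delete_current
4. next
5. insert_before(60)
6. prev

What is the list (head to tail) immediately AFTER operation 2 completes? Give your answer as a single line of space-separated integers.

After 1 (delete_current): list=[3, 9, 5, 1, 4, 7] cursor@3
After 2 (insert_after(56)): list=[3, 56, 9, 5, 1, 4, 7] cursor@3

Answer: 3 56 9 5 1 4 7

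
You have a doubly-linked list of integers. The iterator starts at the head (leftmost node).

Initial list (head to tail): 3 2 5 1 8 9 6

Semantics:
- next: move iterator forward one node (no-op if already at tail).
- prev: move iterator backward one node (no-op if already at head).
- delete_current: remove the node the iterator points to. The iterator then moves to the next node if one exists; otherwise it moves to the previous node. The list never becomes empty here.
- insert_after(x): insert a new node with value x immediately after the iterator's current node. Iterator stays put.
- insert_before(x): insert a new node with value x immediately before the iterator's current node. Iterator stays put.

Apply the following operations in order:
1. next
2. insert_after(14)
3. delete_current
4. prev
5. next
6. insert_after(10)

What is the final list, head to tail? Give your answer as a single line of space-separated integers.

After 1 (next): list=[3, 2, 5, 1, 8, 9, 6] cursor@2
After 2 (insert_after(14)): list=[3, 2, 14, 5, 1, 8, 9, 6] cursor@2
After 3 (delete_current): list=[3, 14, 5, 1, 8, 9, 6] cursor@14
After 4 (prev): list=[3, 14, 5, 1, 8, 9, 6] cursor@3
After 5 (next): list=[3, 14, 5, 1, 8, 9, 6] cursor@14
After 6 (insert_after(10)): list=[3, 14, 10, 5, 1, 8, 9, 6] cursor@14

Answer: 3 14 10 5 1 8 9 6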